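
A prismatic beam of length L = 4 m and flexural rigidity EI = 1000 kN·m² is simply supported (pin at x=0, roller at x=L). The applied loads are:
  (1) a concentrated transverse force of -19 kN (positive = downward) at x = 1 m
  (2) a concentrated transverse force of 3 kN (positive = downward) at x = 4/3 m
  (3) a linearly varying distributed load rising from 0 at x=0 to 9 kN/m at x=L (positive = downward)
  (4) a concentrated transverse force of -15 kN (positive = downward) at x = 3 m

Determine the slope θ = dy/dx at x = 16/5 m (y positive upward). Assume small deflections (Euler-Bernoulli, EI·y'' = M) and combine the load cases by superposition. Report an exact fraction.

Load 1 — point force P=-19 kN at a=1 m (b=L-a=3):
  θ_1 = -Pa(2L²-6Lx+3x²+a²)/(6LEI)  [x>a] = -(-19)·1·(2·4²-6·4·(16/5)+3·(16/5)²+1²)/(6·4·1000) = -2071/200000 rad
Load 2 — point force P=3 kN at a=4/3 m (b=L-a=8/3):
  θ_2 = -Pa(2L²-6Lx+3x²+a²)/(6LEI)  [x>a] = -3·(4/3)·(2·4²-6·4·(16/5)+3·(16/5)²+(4/3)²)/(6·4·1000) = 173/84375 rad
Load 3 — triangular load w₀=9 kN/m (0→w₀ over full span):
  θ_3 = -w₀(7L⁴-30L²x²+15x⁴)/(360LEI) = -9·(7·4⁴-30·4²·(16/5)²+15·(16/5)⁴)/(360·4·1000) = 757/78125 rad
Load 4 — point force P=-15 kN at a=3 m (b=L-a=1):
  θ_4 = -Pa(2L²-6Lx+3x²+a²)/(6LEI)  [x>a] = -(-15)·3·(2·4²-6·4·(16/5)+3·(16/5)²+3²)/(6·4·1000) = -381/40000 rad
Superposition: θ = Σ θ_i = -137363/16875000 rad ≈ -0.008140 rad

θ(16/5) = -137363/16875000 rad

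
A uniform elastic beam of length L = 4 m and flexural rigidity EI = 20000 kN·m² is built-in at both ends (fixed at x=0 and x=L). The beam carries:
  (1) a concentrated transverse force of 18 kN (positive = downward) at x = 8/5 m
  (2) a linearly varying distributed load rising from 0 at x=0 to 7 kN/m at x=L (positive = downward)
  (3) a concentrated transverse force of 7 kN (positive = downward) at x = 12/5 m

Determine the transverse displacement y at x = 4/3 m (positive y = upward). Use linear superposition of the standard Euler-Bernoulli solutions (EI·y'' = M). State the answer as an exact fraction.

Load 1 — point force P=18 kN at a=8/5 m (b=L-a=12/5):
  y_1 = -Pb²x²(3aL-(3a+b)x)/(6L³EI)  [x≤a] = -18·(12/5)²·(4/3)²·(3·(8/5)·4-(3·(8/5)+(12/5))·(4/3))/(6·4³·20000) = -18/78125 m
Load 2 — triangular load w₀=7 kN/m (0→w₀ over full span):
  y_2 = -w₀x²(L-x)²(x+2L)/(120LEI) = -7·(4/3)²·(4-(4/3))²·((4/3)+2·4)/(120·4·20000) = -196/2278125 m
Load 3 — point force P=7 kN at a=12/5 m (b=L-a=8/5):
  y_3 = -Pb²x²(3aL-(3a+b)x)/(6L³EI)  [x≤a] = -7·(8/5)²·(4/3)²·(3·(12/5)·4-(3·(12/5)+(8/5))·(4/3))/(6·4³·20000) = -448/6328125 m
Superposition: y = Σ y_i = -22054/56953125 m ≈ -0.000387 m

y(4/3) = -22054/56953125 m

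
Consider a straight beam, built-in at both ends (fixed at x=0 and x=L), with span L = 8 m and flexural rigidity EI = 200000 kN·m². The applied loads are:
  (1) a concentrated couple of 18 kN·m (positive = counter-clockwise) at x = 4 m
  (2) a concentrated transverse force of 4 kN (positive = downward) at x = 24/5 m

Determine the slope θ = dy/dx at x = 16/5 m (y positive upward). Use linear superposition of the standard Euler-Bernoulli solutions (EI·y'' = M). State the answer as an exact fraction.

Load 1 — applied couple M₀=18 kN·m at a=4 m (b=L-a=4):
  θ_1 = (R_Ax²/2 - M_Ax)/EI  [x≤a] with R_A=27/8, M_A=9/2 = ((27/8)·(16/5)²/2 - (9/2)·(16/5))/200000 = 9/625000 rad
Load 2 — point force P=4 kN at a=24/5 m (b=L-a=16/5):
  θ_2 = -Pb²x(2aL-(3a+b)x)/(2L³EI)  [x≤a] = -4·(16/5)²·(16/5)·(2·(24/5)·8-(3·(24/5)+(16/5))·(16/5))/(2·8³·200000) = -128/9765625 rad
Superposition: θ = Σ θ_i = 101/78125000 rad ≈ 0.000001 rad

θ(16/5) = 101/78125000 rad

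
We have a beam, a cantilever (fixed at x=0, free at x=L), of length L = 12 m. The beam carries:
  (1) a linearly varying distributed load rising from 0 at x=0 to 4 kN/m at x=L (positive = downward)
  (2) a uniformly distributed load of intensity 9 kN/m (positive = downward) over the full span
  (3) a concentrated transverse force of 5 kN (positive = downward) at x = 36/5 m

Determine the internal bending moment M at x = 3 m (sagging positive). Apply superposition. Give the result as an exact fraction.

Load 1 — triangular load w₀=4 kN/m (0→w₀ over full span):
  M_1 = w₀Lx/2 - w₀L²/3 - w₀x³/(6L) = 4·12·3/2 - 4·12²/3 - 4·3³/(6·12) = -243/2 kN·m
Load 2 — uniform load w=9 kN/m over full span:
  M_2 = -w(L-x)²/2 = -9·(12-3)²/2 = -729/2 kN·m
Load 3 — point force P=5 kN at a=36/5 m (b=L-a=24/5):
  M_3 = -P(a-x)  [x≤a] = -5·((36/5)-3) = -21 kN·m
Superposition: M = Σ M_i = -507 kN·m ≈ -507.000000 kN·m

M(3) = -507 kN·m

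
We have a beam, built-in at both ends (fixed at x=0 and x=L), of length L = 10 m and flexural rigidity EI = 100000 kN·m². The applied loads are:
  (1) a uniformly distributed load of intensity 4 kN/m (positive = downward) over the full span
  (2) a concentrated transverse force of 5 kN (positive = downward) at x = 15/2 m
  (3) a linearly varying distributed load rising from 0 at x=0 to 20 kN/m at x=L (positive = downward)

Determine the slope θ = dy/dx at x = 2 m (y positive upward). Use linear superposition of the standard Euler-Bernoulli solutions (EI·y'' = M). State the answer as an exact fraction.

θ(2) = -527/480000 rad

Load 1 — uniform load w=4 kN/m over full span:
  θ_1 = -wx(L-x)(L-2x)/(12EI) = -4·2·(10-2)·(10-2·2)/(12·100000) = -1/3125 rad
Load 2 — point force P=5 kN at a=15/2 m (b=L-a=5/2):
  θ_2 = -Pb²x(2aL-(3a+b)x)/(2L³EI)  [x≤a] = -5·(5/2)²·2·(2·(15/2)·10-(3·(15/2)+(5/2))·2)/(2·10³·100000) = -1/32000 rad
Load 3 — triangular load w₀=20 kN/m (0→w₀ over full span):
  θ_3 = -w₀(2x(L-x)(L-2x)(x+2L)+x²(L-x)²)/(120LEI) = -20·(2·2·(10-2)·(10-2·2)·(2+2·10)+2²·(10-2)²)/(120·10·100000) = -7/9375 rad
Superposition: θ = Σ θ_i = -527/480000 rad ≈ -0.001098 rad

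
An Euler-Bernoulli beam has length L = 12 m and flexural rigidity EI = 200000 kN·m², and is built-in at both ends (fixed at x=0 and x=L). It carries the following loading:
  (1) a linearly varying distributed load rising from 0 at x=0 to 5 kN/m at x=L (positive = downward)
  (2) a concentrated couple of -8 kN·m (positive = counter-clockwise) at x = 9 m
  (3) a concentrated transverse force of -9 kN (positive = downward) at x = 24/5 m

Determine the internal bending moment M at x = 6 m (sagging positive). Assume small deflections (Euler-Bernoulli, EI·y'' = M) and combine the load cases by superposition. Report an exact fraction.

M(6) = 109/25 kN·m

Load 1 — triangular load w₀=5 kN/m (0→w₀ over full span):
  M_1 = 3w₀Lx/20 - w₀L²/30 - w₀x³/(6L) = 3·5·12·6/20 - 5·12²/30 - 5·6³/(6·12) = 15 kN·m
Load 2 — applied couple M₀=-8 kN·m at a=9 m (b=L-a=3):
  M_2 = R_Ax - M_A  [x≤a] with R_A=-3/4, M_A=-5/2 = (-3/4)·6 - (-5/2) = -2 kN·m
Load 3 — point force P=-9 kN at a=24/5 m (b=L-a=36/5):
  M_3 = Pa²(a+3b)(L-x)/L³ - Pa²b/L²  [x>a] = (-9)·(24/5)²·((24/5)+3·(36/5))·(12-6)/12³ - (-9)·(24/5)²·(36/5)/12² = -216/25 kN·m
Superposition: M = Σ M_i = 109/25 kN·m ≈ 4.360000 kN·m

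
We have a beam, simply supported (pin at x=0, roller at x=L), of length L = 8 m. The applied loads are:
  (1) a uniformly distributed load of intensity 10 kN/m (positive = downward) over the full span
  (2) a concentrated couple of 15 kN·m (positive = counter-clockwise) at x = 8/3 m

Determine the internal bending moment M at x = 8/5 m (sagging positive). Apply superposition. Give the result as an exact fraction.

M(8/5) = 271/5 kN·m

Load 1 — uniform load w=10 kN/m over full span:
  M_1 = wx(L-x)/2 = 10·(8/5)·(8-(8/5))/2 = 256/5 kN·m
Load 2 — applied couple M₀=15 kN·m at a=8/3 m (b=L-a=16/3):
  M_2 = M₀x/L  [x≤a] = 15·(8/5)/8 = 3 kN·m
Superposition: M = Σ M_i = 271/5 kN·m ≈ 54.200000 kN·m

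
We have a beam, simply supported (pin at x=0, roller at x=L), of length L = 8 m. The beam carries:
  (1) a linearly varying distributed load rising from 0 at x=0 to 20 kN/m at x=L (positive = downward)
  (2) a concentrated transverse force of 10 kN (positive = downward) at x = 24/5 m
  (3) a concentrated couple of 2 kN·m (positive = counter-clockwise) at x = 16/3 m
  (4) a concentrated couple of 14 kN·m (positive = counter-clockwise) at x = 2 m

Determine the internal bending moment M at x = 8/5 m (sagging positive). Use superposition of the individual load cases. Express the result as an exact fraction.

Load 1 — triangular load w₀=20 kN/m (0→w₀ over full span):
  M_1 = w₀Lx/6 - w₀x³/(6L) = 20·8·(8/5)/6 - 20·(8/5)³/(6·8) = 1024/25 kN·m
Load 2 — point force P=10 kN at a=24/5 m (b=L-a=16/5):
  M_2 = Pbx/L  [x≤a] = 10·(16/5)·(8/5)/8 = 32/5 kN·m
Load 3 — applied couple M₀=2 kN·m at a=16/3 m (b=L-a=8/3):
  M_3 = M₀x/L  [x≤a] = 2·(8/5)/8 = 2/5 kN·m
Load 4 — applied couple M₀=14 kN·m at a=2 m (b=L-a=6):
  M_4 = M₀x/L  [x≤a] = 14·(8/5)/8 = 14/5 kN·m
Superposition: M = Σ M_i = 1264/25 kN·m ≈ 50.560000 kN·m

M(8/5) = 1264/25 kN·m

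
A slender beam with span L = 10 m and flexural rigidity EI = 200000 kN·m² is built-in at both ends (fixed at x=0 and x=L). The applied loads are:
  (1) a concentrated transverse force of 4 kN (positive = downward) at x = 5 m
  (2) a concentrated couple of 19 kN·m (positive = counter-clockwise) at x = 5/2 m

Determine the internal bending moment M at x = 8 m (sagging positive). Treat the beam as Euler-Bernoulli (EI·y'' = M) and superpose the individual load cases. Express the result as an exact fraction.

Load 1 — point force P=4 kN at a=5 m (b=L-a=5):
  M_1 = Pa²(a+3b)(L-x)/L³ - Pa²b/L²  [x>a] = 4·5²·(5+3·5)·(10-8)/10³ - 4·5²·5/10² = -1 kN·m
Load 2 — applied couple M₀=19 kN·m at a=5/2 m (b=L-a=15/2):
  M_2 = R_Ax - M_A - M₀  [x>a] with R_A=171/80, M_A=-57/16 = (171/80)·8 - (-57/16) - 19 = 133/80 kN·m
Superposition: M = Σ M_i = 53/80 kN·m ≈ 0.662500 kN·m

M(8) = 53/80 kN·m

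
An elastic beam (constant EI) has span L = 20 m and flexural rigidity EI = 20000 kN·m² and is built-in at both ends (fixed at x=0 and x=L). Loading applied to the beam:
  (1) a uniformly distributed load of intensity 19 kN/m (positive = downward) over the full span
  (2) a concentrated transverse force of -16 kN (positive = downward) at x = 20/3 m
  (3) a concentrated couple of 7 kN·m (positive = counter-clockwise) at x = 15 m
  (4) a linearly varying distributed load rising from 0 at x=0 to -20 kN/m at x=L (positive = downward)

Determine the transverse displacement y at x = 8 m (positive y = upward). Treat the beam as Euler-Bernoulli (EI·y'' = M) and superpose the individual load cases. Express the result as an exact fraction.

Load 1 — uniform load w=19 kN/m over full span:
  y_1 = -wx²(L-x)²/(24EI) = -19·8²·(20-8)²/(24·20000) = -228/625 m
Load 2 — point force P=-16 kN at a=20/3 m (b=L-a=40/3):
  y_2 = -Pa²(L-x)²(3bL-(3b+a)(L-x))/(6L³EI)  [x>a] = -(-16)·(20/3)²·(20-8)²·(3·(40/3)·20-(3·(40/3)+(20/3))·(20-8))/(6·20³·20000) = 16/625 m
Load 3 — applied couple M₀=7 kN·m at a=15 m (b=L-a=5):
  y_3 = (R_Ax³/6 - M_Ax²/2)/EI  [x≤a] with R_A=63/160, M_A=35/16 = ((63/160)·8³/6 - (35/16)·8²/2)/20000 = -91/50000 m
Load 4 — triangular load w₀=-20 kN/m (0→w₀ over full span):
  y_4 = -w₀x²(L-x)²(x+2L)/(120LEI) = -(-20)·8²·(20-8)²·(8+2·20)/(120·20·20000) = 576/3125 m
Superposition: y = Σ y_i = -1567/10000 m ≈ -0.156700 m

y(8) = -1567/10000 m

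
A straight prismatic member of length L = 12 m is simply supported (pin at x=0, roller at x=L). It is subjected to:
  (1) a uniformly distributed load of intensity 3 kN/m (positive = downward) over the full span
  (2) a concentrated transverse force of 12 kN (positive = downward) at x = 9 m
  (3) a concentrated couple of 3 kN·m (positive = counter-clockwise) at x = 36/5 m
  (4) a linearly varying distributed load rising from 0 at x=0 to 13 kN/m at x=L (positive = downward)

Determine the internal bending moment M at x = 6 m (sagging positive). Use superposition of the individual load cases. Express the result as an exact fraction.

M(6) = 381/2 kN·m

Load 1 — uniform load w=3 kN/m over full span:
  M_1 = wx(L-x)/2 = 3·6·(12-6)/2 = 54 kN·m
Load 2 — point force P=12 kN at a=9 m (b=L-a=3):
  M_2 = Pbx/L  [x≤a] = 12·3·6/12 = 18 kN·m
Load 3 — applied couple M₀=3 kN·m at a=36/5 m (b=L-a=24/5):
  M_3 = M₀x/L  [x≤a] = 3·6/12 = 3/2 kN·m
Load 4 — triangular load w₀=13 kN/m (0→w₀ over full span):
  M_4 = w₀Lx/6 - w₀x³/(6L) = 13·12·6/6 - 13·6³/(6·12) = 117 kN·m
Superposition: M = Σ M_i = 381/2 kN·m ≈ 190.500000 kN·m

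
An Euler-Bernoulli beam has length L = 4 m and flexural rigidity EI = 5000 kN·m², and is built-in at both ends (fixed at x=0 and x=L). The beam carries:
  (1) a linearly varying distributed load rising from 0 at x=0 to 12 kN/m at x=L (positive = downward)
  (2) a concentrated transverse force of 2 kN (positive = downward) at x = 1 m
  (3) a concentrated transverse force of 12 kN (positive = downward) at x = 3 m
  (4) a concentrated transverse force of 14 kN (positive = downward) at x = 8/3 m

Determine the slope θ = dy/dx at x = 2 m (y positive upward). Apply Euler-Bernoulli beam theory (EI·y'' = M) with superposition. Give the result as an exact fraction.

Load 1 — triangular load w₀=12 kN/m (0→w₀ over full span):
  θ_1 = -w₀(2x(L-x)(L-2x)(x+2L)+x²(L-x)²)/(120LEI) = -12·(2·2·(4-2)·(4-2·2)·(2+2·4)+2²·(4-2)²)/(120·4·5000) = -1/12500 rad
Load 2 — point force P=2 kN at a=1 m (b=L-a=3):
  θ_2 = Pa²(L-x)(2bL-(3b+a)(L-x))/(2L³EI)  [x>a] = 2·1²·(4-2)·(2·3·4-(3·3+1)·(4-2))/(2·4³·5000) = 1/40000 rad
Load 3 — point force P=12 kN at a=3 m (b=L-a=1):
  θ_3 = -Pb²x(2aL-(3a+b)x)/(2L³EI)  [x≤a] = -12·1²·2·(2·3·4-(3·3+1)·2)/(2·4³·5000) = -3/20000 rad
Load 4 — point force P=14 kN at a=8/3 m (b=L-a=4/3):
  θ_4 = -Pb²x(2aL-(3a+b)x)/(2L³EI)  [x≤a] = -14·(4/3)²·2·(2·(8/3)·4-(3·(8/3)+(4/3))·2)/(2·4³·5000) = -7/33750 rad
Superposition: θ = Σ θ_i = -2227/5400000 rad ≈ -0.000412 rad

θ(2) = -2227/5400000 rad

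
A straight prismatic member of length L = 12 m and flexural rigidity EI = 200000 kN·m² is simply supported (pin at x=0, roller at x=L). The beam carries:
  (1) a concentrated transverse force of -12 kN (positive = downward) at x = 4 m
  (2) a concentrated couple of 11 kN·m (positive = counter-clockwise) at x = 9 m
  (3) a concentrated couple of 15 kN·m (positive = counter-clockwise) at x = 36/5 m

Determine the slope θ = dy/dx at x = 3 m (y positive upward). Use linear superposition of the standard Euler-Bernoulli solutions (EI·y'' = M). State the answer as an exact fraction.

θ(3) = 5633/24000000 rad

Load 1 — point force P=-12 kN at a=4 m (b=L-a=8):
  θ_1 = -Pb(L²-b²-3x²)/(6LEI)  [x≤a] = -(-12)·8·(12²-8²-3·3²)/(6·12·200000) = 53/150000 rad
Load 2 — applied couple M₀=11 kN·m at a=9 m (b=L-a=3):
  θ_2 = (M₀x²/(2L)+C₁)/EI  [x≤a] with C₁=M₀(3b²-L²)/(6L)=-143/8 = (11·3²/(2·12)+(-143/8))/200000 = -11/160000 rad
Load 3 — applied couple M₀=15 kN·m at a=36/5 m (b=L-a=24/5):
  θ_3 = (M₀x²/(2L)+C₁)/EI  [x≤a] with C₁=M₀(3b²-L²)/(6L)=-78/5 = (15·3²/(2·12)+(-78/5))/200000 = -399/8000000 rad
Superposition: θ = Σ θ_i = 5633/24000000 rad ≈ 0.000235 rad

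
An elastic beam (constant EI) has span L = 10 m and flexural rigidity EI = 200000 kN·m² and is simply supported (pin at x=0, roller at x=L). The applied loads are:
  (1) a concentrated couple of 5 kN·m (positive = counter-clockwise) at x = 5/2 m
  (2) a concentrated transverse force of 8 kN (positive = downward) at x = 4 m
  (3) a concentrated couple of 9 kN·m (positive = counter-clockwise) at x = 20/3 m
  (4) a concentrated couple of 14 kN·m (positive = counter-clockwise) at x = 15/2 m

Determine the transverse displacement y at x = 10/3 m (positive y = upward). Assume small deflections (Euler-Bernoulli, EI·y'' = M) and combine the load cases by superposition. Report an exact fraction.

Load 1 — applied couple M₀=5 kN·m at a=5/2 m (b=L-a=15/2):
  y_1 = (M₀x³/(6L)-M₀(x-a)²/2+C₁x)/EI  [x>a] with C₁=M₀(3b²-L²)/(6L)=275/48 = (5·(10/3)³/(6·10)-5·((10/3)-(5/2))²/2+(275/48)·(10/3))/200000 = 53/518400 m
Load 2 — point force P=8 kN at a=4 m (b=L-a=6):
  y_2 = -Pbx(L²-b²-x²)/(6LEI)  [x≤a] = -8·6·(10/3)·(10²-6²-(10/3)²)/(6·10·200000) = -119/168750 m
Load 3 — applied couple M₀=9 kN·m at a=20/3 m (b=L-a=10/3):
  y_3 = (M₀x³/(6L)+C₁x)/EI  [x≤a] with C₁=M₀(3b²-L²)/(6L)=-10 = (9·(10/3)³/(6·10)+(-10)·(10/3))/200000 = -1/7200 m
Load 4 — applied couple M₀=14 kN·m at a=15/2 m (b=L-a=5/2):
  y_4 = (M₀x³/(6L)+C₁x)/EI  [x≤a] with C₁=M₀(3b²-L²)/(6L)=-455/24 = (14·(10/3)³/(6·10)+(-455/24)·(10/3))/200000 = -707/2592000 m
Superposition: y = Σ y_i = -32873/32400000 m ≈ -0.001015 m

y(10/3) = -32873/32400000 m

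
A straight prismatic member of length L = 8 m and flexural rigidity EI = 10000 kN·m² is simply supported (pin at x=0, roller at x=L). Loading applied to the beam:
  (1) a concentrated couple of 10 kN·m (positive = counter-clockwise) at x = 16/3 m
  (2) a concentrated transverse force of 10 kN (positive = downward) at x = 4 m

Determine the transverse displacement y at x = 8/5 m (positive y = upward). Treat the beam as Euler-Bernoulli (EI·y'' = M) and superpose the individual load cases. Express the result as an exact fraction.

Load 1 — applied couple M₀=10 kN·m at a=16/3 m (b=L-a=8/3):
  y_1 = (M₀x³/(6L)+C₁x)/EI  [x≤a] with C₁=M₀(3b²-L²)/(6L)=-80/9 = (10·(8/5)³/(6·8)+(-80/9)·(8/5))/10000 = -188/140625 m
Load 2 — point force P=10 kN at a=4 m (b=L-a=4):
  y_2 = -Pbx(L²-b²-x²)/(6LEI)  [x≤a] = -10·4·(8/5)·(8²-4²-(8/5)²)/(6·8·10000) = -284/46875 m
Superposition: y = Σ y_i = -208/28125 m ≈ -0.007396 m

y(8/5) = -208/28125 m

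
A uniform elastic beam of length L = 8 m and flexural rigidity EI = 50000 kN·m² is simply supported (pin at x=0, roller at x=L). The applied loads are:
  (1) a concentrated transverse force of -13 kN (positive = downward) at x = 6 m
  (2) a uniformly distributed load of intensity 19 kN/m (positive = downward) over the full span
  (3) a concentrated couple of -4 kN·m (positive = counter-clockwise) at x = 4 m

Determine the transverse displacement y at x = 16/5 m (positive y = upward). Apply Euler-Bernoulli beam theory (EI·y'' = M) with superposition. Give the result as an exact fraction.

Load 1 — point force P=-13 kN at a=6 m (b=L-a=2):
  y_1 = -Pbx(L²-b²-x²)/(6LEI)  [x≤a] = -(-13)·2·(16/5)·(8²-2²-(16/5)²)/(6·8·50000) = 4043/2343750 m
Load 2 — uniform load w=19 kN/m over full span:
  y_2 = -wx(L³-2Lx²+x³)/(24EI) = -19·(16/5)·(8³-2·8·(16/5)²+(16/5)³)/(24·50000) = -37696/1953125 m
Load 3 — applied couple M₀=-4 kN·m at a=4 m (b=L-a=4):
  y_3 = (M₀x³/(6L)+C₁x)/EI  [x≤a] with C₁=M₀(3b²-L²)/(6L)=4/3 = ((-4)·(16/5)³/(6·8)+(4/3)·(16/5))/50000 = 12/390625 m
Superposition: y = Σ y_i = -205601/11718750 m ≈ -0.017545 m

y(16/5) = -205601/11718750 m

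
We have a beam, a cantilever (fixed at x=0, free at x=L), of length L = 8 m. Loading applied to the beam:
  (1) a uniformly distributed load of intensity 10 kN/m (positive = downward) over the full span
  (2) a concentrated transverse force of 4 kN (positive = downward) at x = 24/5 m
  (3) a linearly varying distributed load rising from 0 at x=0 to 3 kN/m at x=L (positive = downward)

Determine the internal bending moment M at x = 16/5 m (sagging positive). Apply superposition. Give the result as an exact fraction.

Load 1 — uniform load w=10 kN/m over full span:
  M_1 = -w(L-x)²/2 = -10·(8-(16/5))²/2 = -576/5 kN·m
Load 2 — point force P=4 kN at a=24/5 m (b=L-a=16/5):
  M_2 = -P(a-x)  [x≤a] = -4·((24/5)-(16/5)) = -32/5 kN·m
Load 3 — triangular load w₀=3 kN/m (0→w₀ over full span):
  M_3 = w₀Lx/2 - w₀L²/3 - w₀x³/(6L) = 3·8·(16/5)/2 - 3·8²/3 - 3·(16/5)³/(6·8) = -3456/125 kN·m
Superposition: M = Σ M_i = -18656/125 kN·m ≈ -149.248000 kN·m

M(16/5) = -18656/125 kN·m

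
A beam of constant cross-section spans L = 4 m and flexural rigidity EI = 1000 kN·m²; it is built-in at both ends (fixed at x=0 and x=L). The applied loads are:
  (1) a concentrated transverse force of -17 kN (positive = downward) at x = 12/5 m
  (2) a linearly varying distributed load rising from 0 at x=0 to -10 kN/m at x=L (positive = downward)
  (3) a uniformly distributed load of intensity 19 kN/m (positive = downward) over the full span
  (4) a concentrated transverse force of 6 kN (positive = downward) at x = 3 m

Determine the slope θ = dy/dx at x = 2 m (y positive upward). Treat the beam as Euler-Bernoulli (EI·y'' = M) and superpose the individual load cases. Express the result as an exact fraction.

θ(2) = 3139/3000000 rad

Load 1 — point force P=-17 kN at a=12/5 m (b=L-a=8/5):
  θ_1 = -Pb²x(2aL-(3a+b)x)/(2L³EI)  [x≤a] = -(-17)·(8/5)²·2·(2·(12/5)·4-(3·(12/5)+(8/5))·2)/(2·4³·1000) = 17/15625 rad
Load 2 — triangular load w₀=-10 kN/m (0→w₀ over full span):
  θ_2 = -w₀(2x(L-x)(L-2x)(x+2L)+x²(L-x)²)/(120LEI) = -(-10)·(2·2·(4-2)·(4-2·2)·(2+2·4)+2²·(4-2)²)/(120·4·1000) = 1/3000 rad
Load 3 — uniform load w=19 kN/m over full span:
  θ_3 = -wx(L-x)(L-2x)/(12EI) = -19·2·(4-2)·(4-2·2)/(12·1000) = 0 rad
Load 4 — point force P=6 kN at a=3 m (b=L-a=1):
  θ_4 = -Pb²x(2aL-(3a+b)x)/(2L³EI)  [x≤a] = -6·1²·2·(2·3·4-(3·3+1)·2)/(2·4³·1000) = -3/8000 rad
Superposition: θ = Σ θ_i = 3139/3000000 rad ≈ 0.001046 rad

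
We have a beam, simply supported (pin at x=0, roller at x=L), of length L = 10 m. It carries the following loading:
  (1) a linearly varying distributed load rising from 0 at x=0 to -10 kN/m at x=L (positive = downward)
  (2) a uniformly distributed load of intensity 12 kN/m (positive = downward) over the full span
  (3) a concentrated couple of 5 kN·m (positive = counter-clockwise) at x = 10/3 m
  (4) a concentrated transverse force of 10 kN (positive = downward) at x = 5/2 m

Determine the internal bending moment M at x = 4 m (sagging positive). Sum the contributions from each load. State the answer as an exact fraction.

M(4) = 100 kN·m

Load 1 — triangular load w₀=-10 kN/m (0→w₀ over full span):
  M_1 = w₀Lx/6 - w₀x³/(6L) = (-10)·10·4/6 - (-10)·4³/(6·10) = -56 kN·m
Load 2 — uniform load w=12 kN/m over full span:
  M_2 = wx(L-x)/2 = 12·4·(10-4)/2 = 144 kN·m
Load 3 — applied couple M₀=5 kN·m at a=10/3 m (b=L-a=20/3):
  M_3 = M₀x/L - M₀  [x>a] = 5·4/10 - 5 = -3 kN·m
Load 4 — point force P=10 kN at a=5/2 m (b=L-a=15/2):
  M_4 = Pa(L-x)/L  [x>a] = 10·(5/2)·(10-4)/10 = 15 kN·m
Superposition: M = Σ M_i = 100 kN·m ≈ 100.000000 kN·m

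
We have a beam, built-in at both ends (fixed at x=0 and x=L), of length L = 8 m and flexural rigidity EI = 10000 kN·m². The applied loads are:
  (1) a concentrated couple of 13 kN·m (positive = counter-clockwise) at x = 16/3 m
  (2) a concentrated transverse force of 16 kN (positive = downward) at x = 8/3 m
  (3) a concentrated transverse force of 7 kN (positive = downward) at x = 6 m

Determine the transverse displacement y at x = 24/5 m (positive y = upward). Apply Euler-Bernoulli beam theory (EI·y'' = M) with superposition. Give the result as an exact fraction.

Load 1 — applied couple M₀=13 kN·m at a=16/3 m (b=L-a=8/3):
  y_1 = (R_Ax³/6 - M_Ax²/2)/EI  [x≤a] with R_A=13/6, M_A=13/3 = ((13/6)·(24/5)³/6 - (13/3)·(24/5)²/2)/10000 = -78/78125 m
Load 2 — point force P=16 kN at a=8/3 m (b=L-a=16/3):
  y_2 = -Pa²(L-x)²(3bL-(3b+a)(L-x))/(6L³EI)  [x>a] = -16·(8/3)²·(8-(24/5))²·(3·(16/3)·8-(3·(16/3)+(8/3))·(8-(24/5)))/(6·8³·10000) = -16384/6328125 m
Load 3 — point force P=7 kN at a=6 m (b=L-a=2):
  y_3 = -Pb²x²(3aL-(3a+b)x)/(6L³EI)  [x≤a] = -7·2²·(24/5)²·(3·6·8-(3·6+2)·(24/5))/(6·8³·10000) = -63/62500 m
Superposition: y = Σ y_i = -116323/25312500 m ≈ -0.004595 m

y(24/5) = -116323/25312500 m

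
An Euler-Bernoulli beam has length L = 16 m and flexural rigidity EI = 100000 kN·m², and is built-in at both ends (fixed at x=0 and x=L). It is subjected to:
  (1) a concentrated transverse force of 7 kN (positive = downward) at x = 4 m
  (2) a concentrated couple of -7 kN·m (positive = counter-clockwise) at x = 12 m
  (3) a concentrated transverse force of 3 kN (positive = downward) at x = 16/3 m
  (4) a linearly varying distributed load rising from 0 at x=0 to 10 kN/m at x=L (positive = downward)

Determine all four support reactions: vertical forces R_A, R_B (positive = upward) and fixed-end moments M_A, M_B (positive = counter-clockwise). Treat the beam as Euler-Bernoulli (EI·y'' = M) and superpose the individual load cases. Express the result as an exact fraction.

R_A = 36445/1152 kN, M_A = 15265/144 kN·m, R_B = 67235/1152 kN, M_B = -19511/144 kN·m

Load 1 — point force P=7 kN at a=4 m (b=L-a=12):
  R_A = Pb²(3a+b)/L³ = 7·12²·(3·4+12)/16³ = 189/32 kN
  M_A = Pab²/L² = 7·4·12²/16² = 63/4 kN·m
  R_B = Pa²(a+3b)/L³ = 7·4²·(4+3·12)/16³ = 35/32 kN
  M_B = -Pa²b/L² = -7·4²·12/16² = -21/4 kN·m
Load 2 — applied couple M₀=-7 kN·m at a=12 m (b=L-a=4):
  R_A = 6M₀ab/L³ = 6·(-7)·12·4/16³ = -63/128 kN
  M_A = M₀b(2a-b)/L² = (-7)·4·(2·12-4)/16² = -35/16 kN·m
  R_B = -6M₀ab/L³ = -6·(-7)·12·4/16³ = 63/128 kN
  M_B = M₀a(2b-a)/L² = (-7)·12·(2·4-12)/16² = 21/16 kN·m
Load 3 — point force P=3 kN at a=16/3 m (b=L-a=32/3):
  R_A = Pb²(3a+b)/L³ = 3·(32/3)²·(3·(16/3)+(32/3))/16³ = 20/9 kN
  M_A = Pab²/L² = 3·(16/3)·(32/3)²/16² = 64/9 kN·m
  R_B = Pa²(a+3b)/L³ = 3·(16/3)²·((16/3)+3·(32/3))/16³ = 7/9 kN
  M_B = -Pa²b/L² = -3·(16/3)²·(32/3)/16² = -32/9 kN·m
Load 4 — triangular load w₀=10 kN/m (0→w₀ over full span):
  R_A = 3w₀L/20 = 3·10·16/20 = 24 kN
  M_A = w₀L²/30 = 10·16²/30 = 256/3 kN·m
  R_B = 7w₀L/20 = 7·10·16/20 = 56 kN
  M_B = -w₀L²/20 = -10·16²/20 = -128 kN·m
Superposition: R_A = 36445/1152 kN, M_A = 15265/144 kN·m, R_B = 67235/1152 kN, M_B = -19511/144 kN·m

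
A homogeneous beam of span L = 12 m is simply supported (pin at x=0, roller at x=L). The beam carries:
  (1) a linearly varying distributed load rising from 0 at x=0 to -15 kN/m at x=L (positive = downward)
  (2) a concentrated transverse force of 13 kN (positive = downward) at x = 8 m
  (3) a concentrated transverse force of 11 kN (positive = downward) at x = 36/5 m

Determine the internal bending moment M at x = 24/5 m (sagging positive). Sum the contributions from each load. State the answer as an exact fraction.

M(24/5) = -1976/25 kN·m

Load 1 — triangular load w₀=-15 kN/m (0→w₀ over full span):
  M_1 = w₀Lx/6 - w₀x³/(6L) = (-15)·12·(24/5)/6 - (-15)·(24/5)³/(6·12) = -3024/25 kN·m
Load 2 — point force P=13 kN at a=8 m (b=L-a=4):
  M_2 = Pbx/L  [x≤a] = 13·4·(24/5)/12 = 104/5 kN·m
Load 3 — point force P=11 kN at a=36/5 m (b=L-a=24/5):
  M_3 = Pbx/L  [x≤a] = 11·(24/5)·(24/5)/12 = 528/25 kN·m
Superposition: M = Σ M_i = -1976/25 kN·m ≈ -79.040000 kN·m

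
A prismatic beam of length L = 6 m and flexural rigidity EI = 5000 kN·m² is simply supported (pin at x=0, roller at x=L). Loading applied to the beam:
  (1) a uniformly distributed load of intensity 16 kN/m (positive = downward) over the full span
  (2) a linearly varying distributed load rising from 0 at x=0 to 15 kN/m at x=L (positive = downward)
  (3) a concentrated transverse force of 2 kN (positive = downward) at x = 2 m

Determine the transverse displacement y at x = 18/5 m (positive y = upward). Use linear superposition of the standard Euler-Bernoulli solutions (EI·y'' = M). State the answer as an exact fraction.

y(18/5) = -453376/5859375 m

Load 1 — uniform load w=16 kN/m over full span:
  y_1 = -wx(L³-2Lx²+x³)/(24EI) = -16·(18/5)·(6³-2·6·(18/5)²+(18/5)³)/(24·5000) = -20088/390625 m
Load 2 — triangular load w₀=15 kN/m (0→w₀ over full span):
  y_2 = -w₀x(7L⁴-10L²x²+3x⁴)/(360LEI) = -15·(18/5)·(7·6⁴-10·6²·(18/5)²+3·(18/5)⁴)/(360·6·5000) = -47952/1953125 m
Load 3 — point force P=2 kN at a=2 m (b=L-a=4):
  y_3 = -Pa(L-x)(2Lx-a²-x²)/(6LEI)  [x>a] = -2·2·(6-(18/5))·(2·6·(18/5)-2²-(18/5)²)/(6·6·5000) = -328/234375 m
Superposition: y = Σ y_i = -453376/5859375 m ≈ -0.077376 m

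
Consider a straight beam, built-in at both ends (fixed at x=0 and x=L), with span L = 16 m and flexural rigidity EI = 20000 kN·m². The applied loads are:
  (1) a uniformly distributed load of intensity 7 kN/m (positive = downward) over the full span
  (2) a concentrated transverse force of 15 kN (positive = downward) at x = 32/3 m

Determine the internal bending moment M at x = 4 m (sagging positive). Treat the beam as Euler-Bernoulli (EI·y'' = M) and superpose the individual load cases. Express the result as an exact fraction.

M(4) = 148/9 kN·m

Load 1 — uniform load w=7 kN/m over full span:
  M_1 = wLx/2 - wL²/12 - wx²/2 = 7·16·4/2 - 7·16²/12 - 7·4²/2 = 56/3 kN·m
Load 2 — point force P=15 kN at a=32/3 m (b=L-a=16/3):
  M_2 = Pb²(3a+b)x/L³ - Pab²/L²  [x≤a] = 15·(16/3)²·(3·(32/3)+(16/3))·4/16³ - 15·(32/3)·(16/3)²/16² = -20/9 kN·m
Superposition: M = Σ M_i = 148/9 kN·m ≈ 16.444444 kN·m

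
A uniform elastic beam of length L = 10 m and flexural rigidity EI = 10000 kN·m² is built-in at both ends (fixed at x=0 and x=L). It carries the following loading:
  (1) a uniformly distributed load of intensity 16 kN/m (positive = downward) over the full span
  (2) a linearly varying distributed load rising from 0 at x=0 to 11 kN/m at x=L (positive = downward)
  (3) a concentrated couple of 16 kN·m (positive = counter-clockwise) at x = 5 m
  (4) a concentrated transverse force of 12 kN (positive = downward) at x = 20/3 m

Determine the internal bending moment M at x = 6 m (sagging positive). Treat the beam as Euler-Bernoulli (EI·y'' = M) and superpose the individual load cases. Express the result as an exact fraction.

M(6) = 3851/45 kN·m

Load 1 — uniform load w=16 kN/m over full span:
  M_1 = wLx/2 - wL²/12 - wx²/2 = 16·10·6/2 - 16·10²/12 - 16·6²/2 = 176/3 kN·m
Load 2 — triangular load w₀=11 kN/m (0→w₀ over full span):
  M_2 = 3w₀Lx/20 - w₀L²/30 - w₀x³/(6L) = 3·11·10·6/20 - 11·10²/30 - 11·6³/(6·10) = 341/15 kN·m
Load 3 — applied couple M₀=16 kN·m at a=5 m (b=L-a=5):
  M_3 = R_Ax - M_A - M₀  [x>a] with R_A=12/5, M_A=4 = (12/5)·6 - 4 - 16 = -28/5 kN·m
Load 4 — point force P=12 kN at a=20/3 m (b=L-a=10/3):
  M_4 = Pb²(3a+b)x/L³ - Pab²/L²  [x≤a] = 12·(10/3)²·(3·(20/3)+(10/3))·6/10³ - 12·(20/3)·(10/3)²/10² = 88/9 kN·m
Superposition: M = Σ M_i = 3851/45 kN·m ≈ 85.577778 kN·m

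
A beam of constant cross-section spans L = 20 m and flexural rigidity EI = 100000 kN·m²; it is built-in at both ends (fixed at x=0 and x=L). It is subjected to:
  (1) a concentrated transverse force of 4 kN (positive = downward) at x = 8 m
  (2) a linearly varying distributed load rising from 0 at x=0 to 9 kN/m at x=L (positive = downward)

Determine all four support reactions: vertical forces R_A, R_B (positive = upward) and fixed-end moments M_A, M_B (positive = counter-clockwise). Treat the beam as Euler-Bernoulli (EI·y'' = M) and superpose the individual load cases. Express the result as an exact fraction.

Load 1 — point force P=4 kN at a=8 m (b=L-a=12):
  R_A = Pb²(3a+b)/L³ = 4·12²·(3·8+12)/20³ = 324/125 kN
  M_A = Pab²/L² = 4·8·12²/20² = 288/25 kN·m
  R_B = Pa²(a+3b)/L³ = 4·8²·(8+3·12)/20³ = 176/125 kN
  M_B = -Pa²b/L² = -4·8²·12/20² = -192/25 kN·m
Load 2 — triangular load w₀=9 kN/m (0→w₀ over full span):
  R_A = 3w₀L/20 = 3·9·20/20 = 27 kN
  M_A = w₀L²/30 = 9·20²/30 = 120 kN·m
  R_B = 7w₀L/20 = 7·9·20/20 = 63 kN
  M_B = -w₀L²/20 = -9·20²/20 = -180 kN·m
Superposition: R_A = 3699/125 kN, M_A = 3288/25 kN·m, R_B = 8051/125 kN, M_B = -4692/25 kN·m

R_A = 3699/125 kN, M_A = 3288/25 kN·m, R_B = 8051/125 kN, M_B = -4692/25 kN·m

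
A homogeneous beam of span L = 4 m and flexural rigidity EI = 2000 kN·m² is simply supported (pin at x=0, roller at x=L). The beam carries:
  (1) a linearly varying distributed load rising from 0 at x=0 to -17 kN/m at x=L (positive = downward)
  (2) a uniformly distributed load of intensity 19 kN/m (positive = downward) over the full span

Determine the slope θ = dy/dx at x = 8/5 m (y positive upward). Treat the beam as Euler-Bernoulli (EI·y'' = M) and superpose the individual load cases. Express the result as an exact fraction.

Load 1 — triangular load w₀=-17 kN/m (0→w₀ over full span):
  θ_1 = -w₀(7L⁴-30L²x²+15x⁴)/(360LEI) = -(-17)·(7·4⁴-30·4²·(8/5)²+15·(8/5)⁴)/(360·4·2000) = 5491/1406250 rad
Load 2 — uniform load w=19 kN/m over full span:
  θ_2 = -w(L³-6Lx²+4x³)/(24EI) = -19·(4³-6·4·(8/5)²+4·(8/5)³)/(24·2000) = -703/93750 rad
Superposition: θ = Σ θ_i = -2527/703125 rad ≈ -0.003594 rad

θ(8/5) = -2527/703125 rad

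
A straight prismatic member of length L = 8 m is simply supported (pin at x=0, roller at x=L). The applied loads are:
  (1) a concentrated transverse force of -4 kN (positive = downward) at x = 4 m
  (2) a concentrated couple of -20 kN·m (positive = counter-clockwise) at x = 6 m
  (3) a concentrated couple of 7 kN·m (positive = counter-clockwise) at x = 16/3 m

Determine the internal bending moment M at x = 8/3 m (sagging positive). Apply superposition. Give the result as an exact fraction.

M(8/3) = -29/3 kN·m

Load 1 — point force P=-4 kN at a=4 m (b=L-a=4):
  M_1 = Pbx/L  [x≤a] = (-4)·4·(8/3)/8 = -16/3 kN·m
Load 2 — applied couple M₀=-20 kN·m at a=6 m (b=L-a=2):
  M_2 = M₀x/L  [x≤a] = (-20)·(8/3)/8 = -20/3 kN·m
Load 3 — applied couple M₀=7 kN·m at a=16/3 m (b=L-a=8/3):
  M_3 = M₀x/L  [x≤a] = 7·(8/3)/8 = 7/3 kN·m
Superposition: M = Σ M_i = -29/3 kN·m ≈ -9.666667 kN·m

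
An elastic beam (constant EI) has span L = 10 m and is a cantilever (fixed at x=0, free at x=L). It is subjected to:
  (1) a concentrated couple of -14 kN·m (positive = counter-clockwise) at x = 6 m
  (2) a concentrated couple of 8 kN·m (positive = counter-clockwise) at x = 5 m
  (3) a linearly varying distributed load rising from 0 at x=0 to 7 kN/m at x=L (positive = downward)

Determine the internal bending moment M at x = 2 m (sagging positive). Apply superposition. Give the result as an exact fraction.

Load 1 — applied couple M₀=-14 kN·m at a=6 m (b=L-a=4):
  M_1 = M₀  [x≤a] = (-14) = -14 kN·m
Load 2 — applied couple M₀=8 kN·m at a=5 m (b=L-a=5):
  M_2 = M₀  [x≤a] = 8 = 8 kN·m
Load 3 — triangular load w₀=7 kN/m (0→w₀ over full span):
  M_3 = w₀Lx/2 - w₀L²/3 - w₀x³/(6L) = 7·10·2/2 - 7·10²/3 - 7·2³/(6·10) = -2464/15 kN·m
Superposition: M = Σ M_i = -2554/15 kN·m ≈ -170.266667 kN·m

M(2) = -2554/15 kN·m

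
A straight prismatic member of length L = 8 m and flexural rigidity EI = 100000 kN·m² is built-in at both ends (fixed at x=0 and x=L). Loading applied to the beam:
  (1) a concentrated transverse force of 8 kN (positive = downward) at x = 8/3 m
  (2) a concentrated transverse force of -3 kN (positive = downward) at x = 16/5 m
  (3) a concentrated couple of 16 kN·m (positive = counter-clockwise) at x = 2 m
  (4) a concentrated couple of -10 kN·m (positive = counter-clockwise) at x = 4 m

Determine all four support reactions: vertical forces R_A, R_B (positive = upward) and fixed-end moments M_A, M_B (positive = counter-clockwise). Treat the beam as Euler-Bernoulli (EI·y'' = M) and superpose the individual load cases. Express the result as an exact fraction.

R_A = 117637/27000 kN, M_A = 3547/6750 kN·m, R_B = 17363/27000 kN, M_B = 427/6750 kN·m

Load 1 — point force P=8 kN at a=8/3 m (b=L-a=16/3):
  R_A = Pb²(3a+b)/L³ = 8·(16/3)²·(3·(8/3)+(16/3))/8³ = 160/27 kN
  M_A = Pab²/L² = 8·(8/3)·(16/3)²/8² = 256/27 kN·m
  R_B = Pa²(a+3b)/L³ = 8·(8/3)²·((8/3)+3·(16/3))/8³ = 56/27 kN
  M_B = -Pa²b/L² = -8·(8/3)²·(16/3)/8² = -128/27 kN·m
Load 2 — point force P=-3 kN at a=16/5 m (b=L-a=24/5):
  R_A = Pb²(3a+b)/L³ = (-3)·(24/5)²·(3·(16/5)+(24/5))/8³ = -243/125 kN
  M_A = Pab²/L² = (-3)·(16/5)·(24/5)²/8² = -432/125 kN·m
  R_B = Pa²(a+3b)/L³ = (-3)·(16/5)²·((16/5)+3·(24/5))/8³ = -132/125 kN
  M_B = -Pa²b/L² = -(-3)·(16/5)²·(24/5)/8² = 288/125 kN·m
Load 3 — applied couple M₀=16 kN·m at a=2 m (b=L-a=6):
  R_A = 6M₀ab/L³ = 6·16·2·6/8³ = 9/4 kN
  M_A = M₀b(2a-b)/L² = 16·6·(2·2-6)/8² = -3 kN·m
  R_B = -6M₀ab/L³ = -6·16·2·6/8³ = -9/4 kN
  M_B = M₀a(2b-a)/L² = 16·2·(2·6-2)/8² = 5 kN·m
Load 4 — applied couple M₀=-10 kN·m at a=4 m (b=L-a=4):
  R_A = 6M₀ab/L³ = 6·(-10)·4·4/8³ = -15/8 kN
  M_A = M₀b(2a-b)/L² = (-10)·4·(2·4-4)/8² = -5/2 kN·m
  R_B = -6M₀ab/L³ = -6·(-10)·4·4/8³ = 15/8 kN
  M_B = M₀a(2b-a)/L² = (-10)·4·(2·4-4)/8² = -5/2 kN·m
Superposition: R_A = 117637/27000 kN, M_A = 3547/6750 kN·m, R_B = 17363/27000 kN, M_B = 427/6750 kN·m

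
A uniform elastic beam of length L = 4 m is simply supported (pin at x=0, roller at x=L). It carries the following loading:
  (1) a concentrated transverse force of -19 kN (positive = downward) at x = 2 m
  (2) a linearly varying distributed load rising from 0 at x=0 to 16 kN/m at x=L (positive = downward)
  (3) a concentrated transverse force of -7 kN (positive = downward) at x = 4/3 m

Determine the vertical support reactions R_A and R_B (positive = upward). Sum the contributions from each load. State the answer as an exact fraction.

Load 1 — point force P=-19 kN at a=2 m (b=L-a=2):
  R_A = Pb/L = (-19)·2/4 = -19/2 kN
  R_B = Pa/L = (-19)·2/4 = -19/2 kN
Load 2 — triangular load w₀=16 kN/m (0→w₀ over full span):
  R_A = w₀L/6 = 16·4/6 = 32/3 kN
  R_B = w₀L/3 = 16·4/3 = 64/3 kN
Load 3 — point force P=-7 kN at a=4/3 m (b=L-a=8/3):
  R_A = Pb/L = (-7)·(8/3)/4 = -14/3 kN
  R_B = Pa/L = (-7)·(4/3)/4 = -7/3 kN
Superposition: R_A = -7/2 kN, R_B = 19/2 kN

R_A = -7/2 kN, R_B = 19/2 kN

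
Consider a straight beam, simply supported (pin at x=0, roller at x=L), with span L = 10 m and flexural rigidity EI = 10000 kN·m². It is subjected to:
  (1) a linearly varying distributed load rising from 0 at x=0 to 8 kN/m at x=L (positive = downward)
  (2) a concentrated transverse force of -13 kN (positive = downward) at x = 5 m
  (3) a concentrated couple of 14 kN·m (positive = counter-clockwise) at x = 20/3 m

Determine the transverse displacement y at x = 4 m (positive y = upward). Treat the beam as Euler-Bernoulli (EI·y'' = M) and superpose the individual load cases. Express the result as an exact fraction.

y(4) = -62651/2250000 m

Load 1 — triangular load w₀=8 kN/m (0→w₀ over full span):
  y_1 = -w₀x(7L⁴-10L²x²+3x⁴)/(360LEI) = -8·4·(7·10⁴-10·10²·4²+3·4⁴)/(360·10·10000) = -2282/46875 m
Load 2 — point force P=-13 kN at a=5 m (b=L-a=5):
  y_2 = -Pbx(L²-b²-x²)/(6LEI)  [x≤a] = -(-13)·5·4·(10²-5²-4²)/(6·10·10000) = 767/30000 m
Load 3 — applied couple M₀=14 kN·m at a=20/3 m (b=L-a=10/3):
  y_3 = (M₀x³/(6L)+C₁x)/EI  [x≤a] with C₁=M₀(3b²-L²)/(6L)=-140/9 = (14·4³/(6·10)+(-140/9)·4)/10000 = -133/28125 m
Superposition: y = Σ y_i = -62651/2250000 m ≈ -0.027845 m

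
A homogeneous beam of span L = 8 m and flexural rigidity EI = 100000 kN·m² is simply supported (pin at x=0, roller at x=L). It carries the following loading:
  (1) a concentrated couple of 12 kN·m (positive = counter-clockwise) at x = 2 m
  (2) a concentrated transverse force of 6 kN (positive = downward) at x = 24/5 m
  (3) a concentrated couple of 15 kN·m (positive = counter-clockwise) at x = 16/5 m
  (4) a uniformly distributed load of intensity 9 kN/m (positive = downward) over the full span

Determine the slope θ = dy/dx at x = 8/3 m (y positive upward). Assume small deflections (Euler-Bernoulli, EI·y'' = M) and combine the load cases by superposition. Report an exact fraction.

Load 1 — applied couple M₀=12 kN·m at a=2 m (b=L-a=6):
  θ_1 = (M₀x²/(2L)-M₀(x-a)+C₁)/EI  [x>a] with C₁=M₀(3b²-L²)/(6L)=11 = (12·(8/3)²/(2·8)-12·((8/3)-2)+11)/100000 = 1/12000 rad
Load 2 — point force P=6 kN at a=24/5 m (b=L-a=16/5):
  θ_2 = -Pb(L²-b²-3x²)/(6LEI)  [x≤a] = -6·(16/5)·(8²-(16/5)²-3·(8/3)²)/(6·8·100000) = -152/1171875 rad
Load 3 — applied couple M₀=15 kN·m at a=16/5 m (b=L-a=24/5):
  θ_3 = (M₀x²/(2L)+C₁)/EI  [x≤a] with C₁=M₀(3b²-L²)/(6L)=8/5 = (15·(8/3)²/(2·8)+(8/5))/100000 = 31/375000 rad
Load 4 — uniform load w=9 kN/m over full span:
  θ_4 = -w(L³-6Lx²+4x³)/(24EI) = -9·(8³-6·8·(8/3)²+4·(8/3)³)/(24·100000) = -26/28125 rad
Superposition: θ = Σ θ_i = -99917/112500000 rad ≈ -0.000888 rad

θ(8/3) = -99917/112500000 rad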